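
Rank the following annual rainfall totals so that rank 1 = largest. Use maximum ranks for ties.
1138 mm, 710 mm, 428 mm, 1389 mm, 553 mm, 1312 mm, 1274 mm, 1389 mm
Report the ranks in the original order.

5, 6, 8, 2, 7, 3, 4, 2

Sorted (descending): 1389, 1389, 1312, 1274, 1138, 710, 553, 428
The 2 values of 1389 occupy positions 1–2 → each gets rank 2.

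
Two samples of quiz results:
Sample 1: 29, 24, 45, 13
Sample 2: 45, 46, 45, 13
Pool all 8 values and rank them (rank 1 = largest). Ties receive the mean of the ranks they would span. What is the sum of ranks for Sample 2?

Sorted (descending): 46, 45, 45, 45, 29, 24, 13, 13
The 3 values of 45 occupy positions 2–4 → average rank 3.
The 2 values of 13 occupy positions 7–8 → average rank (7+8)/2 = 7.5.
Sample 2 values → pooled ranks: 45→3, 46→1, 45→3, 13→7.5
Rank sum = 3 + 1 + 3 + 7.5 = 14.5

14.5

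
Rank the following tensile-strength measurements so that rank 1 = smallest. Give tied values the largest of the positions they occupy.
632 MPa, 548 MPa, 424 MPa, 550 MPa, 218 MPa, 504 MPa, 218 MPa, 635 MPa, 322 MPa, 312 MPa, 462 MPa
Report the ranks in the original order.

10, 8, 5, 9, 2, 7, 2, 11, 4, 3, 6

Sorted (ascending): 218, 218, 312, 322, 424, 462, 504, 548, 550, 632, 635
The 2 values of 218 occupy positions 1–2 → each gets rank 2.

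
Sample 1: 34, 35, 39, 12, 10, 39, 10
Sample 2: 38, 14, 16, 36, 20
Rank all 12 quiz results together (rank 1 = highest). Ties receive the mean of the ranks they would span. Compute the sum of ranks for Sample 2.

31

Sorted (descending): 39, 39, 38, 36, 35, 34, 20, 16, 14, 12, 10, 10
The 2 values of 39 occupy positions 1–2 → average rank (1+2)/2 = 1.5.
The 2 values of 10 occupy positions 11–12 → average rank (11+12)/2 = 11.5.
Sample 2 values → pooled ranks: 38→3, 14→9, 16→8, 36→4, 20→7
Rank sum = 3 + 9 + 8 + 4 + 7 = 31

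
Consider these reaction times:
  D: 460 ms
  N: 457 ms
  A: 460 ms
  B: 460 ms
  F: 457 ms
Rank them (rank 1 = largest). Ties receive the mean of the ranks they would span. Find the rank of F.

4.5

Sorted (descending): 460, 460, 460, 457, 457
The 3 values of 460 occupy positions 1–3 → average rank 2.
The 2 values of 457 occupy positions 4–5 → average rank (4+5)/2 = 4.5.
F has value 457 ms → rank 4.5.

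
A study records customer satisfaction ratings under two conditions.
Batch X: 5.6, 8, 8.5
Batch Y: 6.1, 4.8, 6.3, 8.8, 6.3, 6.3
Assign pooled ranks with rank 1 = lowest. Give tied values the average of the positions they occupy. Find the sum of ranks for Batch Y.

28

Sorted (ascending): 4.8, 5.6, 6.1, 6.3, 6.3, 6.3, 8, 8.5, 8.8
The 3 values of 6.3 occupy positions 4–6 → average rank 5.
Batch Y values → pooled ranks: 6.1→3, 4.8→1, 6.3→5, 8.8→9, 6.3→5, 6.3→5
Rank sum = 3 + 1 + 5 + 9 + 5 + 5 = 28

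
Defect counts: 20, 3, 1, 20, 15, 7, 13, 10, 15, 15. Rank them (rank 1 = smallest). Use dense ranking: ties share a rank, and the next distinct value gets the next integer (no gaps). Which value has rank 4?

10

Sorted (ascending): 1, 3, 7, 10, 13, 15, 15, 15, 20, 20
The 3 values of 15 share dense rank 6.
The 2 values of 20 share dense rank 7.
Remaining distinct values take the next consecutive integers.
Rank 4 → value 10.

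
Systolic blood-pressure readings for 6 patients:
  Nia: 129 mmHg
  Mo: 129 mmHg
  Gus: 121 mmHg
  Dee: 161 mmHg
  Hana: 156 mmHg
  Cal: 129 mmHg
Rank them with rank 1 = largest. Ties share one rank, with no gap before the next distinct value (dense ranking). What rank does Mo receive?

3

Sorted (descending): 161, 156, 129, 129, 129, 121
The 3 values of 129 share dense rank 3.
Remaining distinct values take the next consecutive integers.
Mo has value 129 mmHg → rank 3.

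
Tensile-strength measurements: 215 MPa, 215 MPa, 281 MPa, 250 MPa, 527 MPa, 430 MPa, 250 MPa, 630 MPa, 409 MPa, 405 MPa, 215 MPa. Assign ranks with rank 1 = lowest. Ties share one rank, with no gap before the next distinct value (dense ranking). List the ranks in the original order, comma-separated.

1, 1, 3, 2, 7, 6, 2, 8, 5, 4, 1

Sorted (ascending): 215, 215, 215, 250, 250, 281, 405, 409, 430, 527, 630
The 3 values of 215 share dense rank 1.
The 2 values of 250 share dense rank 2.
Remaining distinct values take the next consecutive integers.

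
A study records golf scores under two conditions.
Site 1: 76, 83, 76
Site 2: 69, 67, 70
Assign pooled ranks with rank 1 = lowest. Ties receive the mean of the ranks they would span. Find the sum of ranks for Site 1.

15

Sorted (ascending): 67, 69, 70, 76, 76, 83
The 2 values of 76 occupy positions 4–5 → average rank (4+5)/2 = 4.5.
Site 1 values → pooled ranks: 76→4.5, 83→6, 76→4.5
Rank sum = 4.5 + 6 + 4.5 = 15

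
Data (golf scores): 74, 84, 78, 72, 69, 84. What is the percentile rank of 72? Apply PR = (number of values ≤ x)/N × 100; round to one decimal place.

N = 6.
Strictly below 72: 1. Equal to 72: 1.
PR = 2/6 × 100 = 33.3

33.3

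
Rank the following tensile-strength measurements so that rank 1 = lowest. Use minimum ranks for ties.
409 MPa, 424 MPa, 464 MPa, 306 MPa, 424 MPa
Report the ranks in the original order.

Sorted (ascending): 306, 409, 424, 424, 464
The 2 values of 424 occupy positions 3–4 → each gets rank 3.

2, 3, 5, 1, 3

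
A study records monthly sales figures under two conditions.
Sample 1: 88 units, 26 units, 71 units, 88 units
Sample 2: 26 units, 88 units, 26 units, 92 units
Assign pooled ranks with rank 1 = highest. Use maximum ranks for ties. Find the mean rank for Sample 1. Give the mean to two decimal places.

5.25

Sorted (descending): 92, 88, 88, 88, 71, 26, 26, 26
The 3 values of 88 occupy positions 2–4 → each gets rank 4.
The 3 values of 26 occupy positions 6–8 → each gets rank 8.
Sample 1 values → pooled ranks: 88→4, 26→8, 71→5, 88→4
Mean rank = (4 + 8 + 5 + 4) / 4 = 5.25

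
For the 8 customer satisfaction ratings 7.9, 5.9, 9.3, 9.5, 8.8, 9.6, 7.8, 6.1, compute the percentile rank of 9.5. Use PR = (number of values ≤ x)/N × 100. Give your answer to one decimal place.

87.5

N = 8.
Strictly below 9.5: 6. Equal to 9.5: 1.
PR = 7/8 × 100 = 87.5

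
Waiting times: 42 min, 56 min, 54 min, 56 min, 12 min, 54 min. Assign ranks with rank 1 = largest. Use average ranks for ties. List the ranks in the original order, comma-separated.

5, 1.5, 3.5, 1.5, 6, 3.5

Sorted (descending): 56, 56, 54, 54, 42, 12
The 2 values of 56 occupy positions 1–2 → average rank (1+2)/2 = 1.5.
The 2 values of 54 occupy positions 3–4 → average rank (3+4)/2 = 3.5.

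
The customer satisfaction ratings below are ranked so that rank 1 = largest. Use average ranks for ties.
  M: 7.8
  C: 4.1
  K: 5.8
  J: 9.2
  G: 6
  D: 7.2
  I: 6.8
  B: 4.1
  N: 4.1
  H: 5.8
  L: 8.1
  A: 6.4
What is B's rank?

11

Sorted (descending): 9.2, 8.1, 7.8, 7.2, 6.8, 6.4, 6, 5.8, 5.8, 4.1, 4.1, 4.1
The 2 values of 5.8 occupy positions 8–9 → average rank (8+9)/2 = 8.5.
The 3 values of 4.1 occupy positions 10–12 → average rank 11.
B has value 4.1 → rank 11.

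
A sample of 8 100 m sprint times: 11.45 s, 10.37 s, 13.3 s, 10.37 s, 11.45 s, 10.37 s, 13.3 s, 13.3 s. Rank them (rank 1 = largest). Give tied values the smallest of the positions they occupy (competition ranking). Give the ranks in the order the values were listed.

4, 6, 1, 6, 4, 6, 1, 1

Sorted (descending): 13.3, 13.3, 13.3, 11.45, 11.45, 10.37, 10.37, 10.37
The 3 values of 13.3 occupy positions 1–3 → each gets rank 1.
The 2 values of 11.45 occupy positions 4–5 → each gets rank 4.
The 3 values of 10.37 occupy positions 6–8 → each gets rank 6.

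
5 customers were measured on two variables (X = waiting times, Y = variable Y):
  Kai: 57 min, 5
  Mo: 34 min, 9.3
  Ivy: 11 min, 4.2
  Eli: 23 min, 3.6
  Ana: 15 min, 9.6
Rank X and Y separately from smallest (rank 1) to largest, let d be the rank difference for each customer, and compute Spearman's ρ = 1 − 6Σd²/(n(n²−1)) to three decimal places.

Ranks of variable 1: 5, 4, 1, 3, 2
Ranks of variable 2: 3, 4, 2, 1, 5
d = r₁ − r₂: 2, 0, -1, 2, -3
d²: 4, 0, 1, 4, 9; Σd² = 18
ρ = 1 − 6·18/(5·24) = 1 − 108/120 = 0.100

0.100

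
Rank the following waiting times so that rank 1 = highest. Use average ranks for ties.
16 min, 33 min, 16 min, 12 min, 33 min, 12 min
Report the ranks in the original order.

Sorted (descending): 33, 33, 16, 16, 12, 12
The 2 values of 33 occupy positions 1–2 → average rank (1+2)/2 = 1.5.
The 2 values of 16 occupy positions 3–4 → average rank (3+4)/2 = 3.5.
The 2 values of 12 occupy positions 5–6 → average rank (5+6)/2 = 5.5.

3.5, 1.5, 3.5, 5.5, 1.5, 5.5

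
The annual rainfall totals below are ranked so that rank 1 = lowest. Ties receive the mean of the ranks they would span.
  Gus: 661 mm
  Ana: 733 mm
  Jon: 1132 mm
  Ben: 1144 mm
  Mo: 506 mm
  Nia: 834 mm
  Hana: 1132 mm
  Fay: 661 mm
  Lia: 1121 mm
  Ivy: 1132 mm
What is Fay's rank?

2.5

Sorted (ascending): 506, 661, 661, 733, 834, 1121, 1132, 1132, 1132, 1144
The 2 values of 661 occupy positions 2–3 → average rank (2+3)/2 = 2.5.
The 3 values of 1132 occupy positions 7–9 → average rank 8.
Fay has value 661 mm → rank 2.5.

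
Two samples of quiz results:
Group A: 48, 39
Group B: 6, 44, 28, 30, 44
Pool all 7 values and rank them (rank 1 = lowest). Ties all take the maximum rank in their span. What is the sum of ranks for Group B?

Sorted (ascending): 6, 28, 30, 39, 44, 44, 48
The 2 values of 44 occupy positions 5–6 → each gets rank 6.
Group B values → pooled ranks: 6→1, 44→6, 28→2, 30→3, 44→6
Rank sum = 1 + 6 + 2 + 3 + 6 = 18

18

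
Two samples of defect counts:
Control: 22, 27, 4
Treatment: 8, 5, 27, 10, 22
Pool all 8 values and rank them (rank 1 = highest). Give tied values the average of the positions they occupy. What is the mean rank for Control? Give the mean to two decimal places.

Sorted (descending): 27, 27, 22, 22, 10, 8, 5, 4
The 2 values of 27 occupy positions 1–2 → average rank (1+2)/2 = 1.5.
The 2 values of 22 occupy positions 3–4 → average rank (3+4)/2 = 3.5.
Control values → pooled ranks: 22→3.5, 27→1.5, 4→8
Mean rank = (3.5 + 1.5 + 8) / 3 = 4.33

4.33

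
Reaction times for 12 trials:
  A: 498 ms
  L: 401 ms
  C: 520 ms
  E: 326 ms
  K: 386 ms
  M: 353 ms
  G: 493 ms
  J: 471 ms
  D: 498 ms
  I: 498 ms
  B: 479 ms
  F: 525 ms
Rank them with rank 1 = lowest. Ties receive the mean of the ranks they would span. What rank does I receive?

9

Sorted (ascending): 326, 353, 386, 401, 471, 479, 493, 498, 498, 498, 520, 525
The 3 values of 498 occupy positions 8–10 → average rank 9.
I has value 498 ms → rank 9.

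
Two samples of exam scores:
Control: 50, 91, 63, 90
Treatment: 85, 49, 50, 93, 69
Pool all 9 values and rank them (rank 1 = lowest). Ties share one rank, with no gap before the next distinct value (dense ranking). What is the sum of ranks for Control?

18

Sorted (ascending): 49, 50, 50, 63, 69, 85, 90, 91, 93
The 2 values of 50 share dense rank 2.
Remaining distinct values take the next consecutive integers.
Control values → pooled ranks: 50→2, 91→7, 63→3, 90→6
Rank sum = 2 + 7 + 3 + 6 = 18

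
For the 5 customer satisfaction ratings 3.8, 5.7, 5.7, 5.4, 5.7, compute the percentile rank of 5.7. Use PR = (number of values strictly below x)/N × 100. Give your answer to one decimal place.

40.0

N = 5.
Strictly below 5.7: 2. Equal to 5.7: 3.
PR = 2/5 × 100 = 40.0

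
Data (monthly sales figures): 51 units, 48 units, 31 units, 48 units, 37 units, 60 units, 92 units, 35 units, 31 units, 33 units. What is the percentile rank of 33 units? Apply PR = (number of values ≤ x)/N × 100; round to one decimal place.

N = 10.
Strictly below 33: 2. Equal to 33: 1.
PR = 3/10 × 100 = 30.0

30.0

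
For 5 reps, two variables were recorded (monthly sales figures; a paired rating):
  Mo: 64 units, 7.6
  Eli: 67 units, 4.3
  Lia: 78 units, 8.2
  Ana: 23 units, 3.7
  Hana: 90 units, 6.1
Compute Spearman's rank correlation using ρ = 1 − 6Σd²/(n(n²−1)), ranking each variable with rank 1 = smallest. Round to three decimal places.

0.500

Ranks of variable 1: 2, 3, 4, 1, 5
Ranks of variable 2: 4, 2, 5, 1, 3
d = r₁ − r₂: -2, 1, -1, 0, 2
d²: 4, 1, 1, 0, 4; Σd² = 10
ρ = 1 − 6·10/(5·24) = 1 − 60/120 = 0.500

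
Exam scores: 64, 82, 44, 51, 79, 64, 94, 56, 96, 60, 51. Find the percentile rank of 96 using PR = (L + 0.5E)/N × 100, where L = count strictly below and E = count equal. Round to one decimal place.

95.5

N = 11.
Strictly below 96: 10. Equal to 96: 1.
PR = (10 + 0.5·1)/11 × 100 = 95.5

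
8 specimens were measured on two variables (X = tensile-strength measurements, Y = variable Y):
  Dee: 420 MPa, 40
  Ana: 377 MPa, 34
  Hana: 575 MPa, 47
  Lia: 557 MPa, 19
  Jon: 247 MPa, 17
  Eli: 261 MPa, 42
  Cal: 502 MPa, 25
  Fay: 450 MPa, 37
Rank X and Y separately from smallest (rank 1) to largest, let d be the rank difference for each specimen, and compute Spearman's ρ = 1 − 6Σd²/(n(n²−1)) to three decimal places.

0.238

Ranks of variable 1: 4, 3, 8, 7, 1, 2, 6, 5
Ranks of variable 2: 6, 4, 8, 2, 1, 7, 3, 5
d = r₁ − r₂: -2, -1, 0, 5, 0, -5, 3, 0
d²: 4, 1, 0, 25, 0, 25, 9, 0; Σd² = 64
ρ = 1 − 6·64/(8·63) = 1 − 384/504 = 0.238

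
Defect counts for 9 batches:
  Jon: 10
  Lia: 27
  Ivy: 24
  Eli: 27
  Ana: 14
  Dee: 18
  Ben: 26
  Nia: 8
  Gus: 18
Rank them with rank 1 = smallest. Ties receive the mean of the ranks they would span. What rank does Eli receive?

8.5

Sorted (ascending): 8, 10, 14, 18, 18, 24, 26, 27, 27
The 2 values of 18 occupy positions 4–5 → average rank (4+5)/2 = 4.5.
The 2 values of 27 occupy positions 8–9 → average rank (8+9)/2 = 8.5.
Eli has value 27 → rank 8.5.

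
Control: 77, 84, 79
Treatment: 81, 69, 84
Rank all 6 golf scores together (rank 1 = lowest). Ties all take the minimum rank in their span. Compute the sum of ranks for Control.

Sorted (ascending): 69, 77, 79, 81, 84, 84
The 2 values of 84 occupy positions 5–6 → each gets rank 5.
Control values → pooled ranks: 77→2, 84→5, 79→3
Rank sum = 2 + 5 + 3 = 10

10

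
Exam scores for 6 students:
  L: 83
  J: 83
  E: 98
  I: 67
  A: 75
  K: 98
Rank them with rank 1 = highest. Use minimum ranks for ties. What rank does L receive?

3

Sorted (descending): 98, 98, 83, 83, 75, 67
The 2 values of 98 occupy positions 1–2 → each gets rank 1.
The 2 values of 83 occupy positions 3–4 → each gets rank 3.
L has value 83 → rank 3.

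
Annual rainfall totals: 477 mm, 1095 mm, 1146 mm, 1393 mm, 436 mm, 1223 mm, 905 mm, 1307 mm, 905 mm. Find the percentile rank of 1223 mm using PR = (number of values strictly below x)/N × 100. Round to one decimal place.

N = 9.
Strictly below 1223: 6. Equal to 1223: 1.
PR = 6/9 × 100 = 66.7

66.7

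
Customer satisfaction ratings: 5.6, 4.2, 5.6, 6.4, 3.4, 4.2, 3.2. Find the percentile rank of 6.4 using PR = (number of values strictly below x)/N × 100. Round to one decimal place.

85.7

N = 7.
Strictly below 6.4: 6. Equal to 6.4: 1.
PR = 6/7 × 100 = 85.7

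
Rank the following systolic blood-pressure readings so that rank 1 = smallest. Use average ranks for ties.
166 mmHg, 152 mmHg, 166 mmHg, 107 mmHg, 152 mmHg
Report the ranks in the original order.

4.5, 2.5, 4.5, 1, 2.5

Sorted (ascending): 107, 152, 152, 166, 166
The 2 values of 152 occupy positions 2–3 → average rank (2+3)/2 = 2.5.
The 2 values of 166 occupy positions 4–5 → average rank (4+5)/2 = 4.5.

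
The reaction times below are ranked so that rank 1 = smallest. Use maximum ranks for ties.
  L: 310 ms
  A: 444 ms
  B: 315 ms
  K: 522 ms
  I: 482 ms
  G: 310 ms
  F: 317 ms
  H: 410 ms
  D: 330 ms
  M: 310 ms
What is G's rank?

Sorted (ascending): 310, 310, 310, 315, 317, 330, 410, 444, 482, 522
The 3 values of 310 occupy positions 1–3 → each gets rank 3.
G has value 310 ms → rank 3.

3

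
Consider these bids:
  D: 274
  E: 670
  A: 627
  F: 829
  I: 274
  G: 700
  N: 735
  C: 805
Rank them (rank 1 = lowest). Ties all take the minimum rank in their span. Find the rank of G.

5

Sorted (ascending): 274, 274, 627, 670, 700, 735, 805, 829
The 2 values of 274 occupy positions 1–2 → each gets rank 1.
G has value 700 → rank 5.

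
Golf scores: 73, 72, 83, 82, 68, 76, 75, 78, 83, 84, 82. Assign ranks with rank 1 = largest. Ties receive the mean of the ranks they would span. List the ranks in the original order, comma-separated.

9, 10, 2.5, 4.5, 11, 7, 8, 6, 2.5, 1, 4.5

Sorted (descending): 84, 83, 83, 82, 82, 78, 76, 75, 73, 72, 68
The 2 values of 83 occupy positions 2–3 → average rank (2+3)/2 = 2.5.
The 2 values of 82 occupy positions 4–5 → average rank (4+5)/2 = 4.5.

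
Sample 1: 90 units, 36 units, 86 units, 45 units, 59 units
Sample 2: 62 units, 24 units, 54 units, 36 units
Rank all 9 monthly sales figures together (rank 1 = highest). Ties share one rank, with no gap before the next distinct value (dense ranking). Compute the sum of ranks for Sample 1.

Sorted (descending): 90, 86, 62, 59, 54, 45, 36, 36, 24
The 2 values of 36 share dense rank 7.
Remaining distinct values take the next consecutive integers.
Sample 1 values → pooled ranks: 90→1, 36→7, 86→2, 45→6, 59→4
Rank sum = 1 + 7 + 2 + 6 + 4 = 20

20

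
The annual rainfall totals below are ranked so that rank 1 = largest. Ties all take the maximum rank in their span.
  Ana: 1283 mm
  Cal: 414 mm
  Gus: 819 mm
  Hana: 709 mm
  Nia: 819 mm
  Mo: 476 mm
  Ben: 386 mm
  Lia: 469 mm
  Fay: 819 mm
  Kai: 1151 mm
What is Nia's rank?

Sorted (descending): 1283, 1151, 819, 819, 819, 709, 476, 469, 414, 386
The 3 values of 819 occupy positions 3–5 → each gets rank 5.
Nia has value 819 mm → rank 5.

5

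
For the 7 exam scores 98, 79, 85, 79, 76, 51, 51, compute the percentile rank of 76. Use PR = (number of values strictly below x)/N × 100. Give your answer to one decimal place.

N = 7.
Strictly below 76: 2. Equal to 76: 1.
PR = 2/7 × 100 = 28.6

28.6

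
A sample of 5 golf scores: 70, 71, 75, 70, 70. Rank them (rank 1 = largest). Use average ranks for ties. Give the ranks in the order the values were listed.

Sorted (descending): 75, 71, 70, 70, 70
The 3 values of 70 occupy positions 3–5 → average rank 4.

4, 2, 1, 4, 4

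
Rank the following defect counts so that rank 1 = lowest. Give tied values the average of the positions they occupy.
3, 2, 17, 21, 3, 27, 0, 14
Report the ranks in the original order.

Sorted (ascending): 0, 2, 3, 3, 14, 17, 21, 27
The 2 values of 3 occupy positions 3–4 → average rank (3+4)/2 = 3.5.

3.5, 2, 6, 7, 3.5, 8, 1, 5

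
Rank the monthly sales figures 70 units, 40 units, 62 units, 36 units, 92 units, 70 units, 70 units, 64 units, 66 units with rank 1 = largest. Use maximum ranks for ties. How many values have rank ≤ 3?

Sorted (descending): 92, 70, 70, 70, 66, 64, 62, 40, 36
The 3 values of 70 occupy positions 2–4 → each gets rank 4.
Ranks ≤ 3: {1} → 1 value.

1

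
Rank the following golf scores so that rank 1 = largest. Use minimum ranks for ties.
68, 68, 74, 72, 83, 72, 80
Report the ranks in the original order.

6, 6, 3, 4, 1, 4, 2

Sorted (descending): 83, 80, 74, 72, 72, 68, 68
The 2 values of 72 occupy positions 4–5 → each gets rank 4.
The 2 values of 68 occupy positions 6–7 → each gets rank 6.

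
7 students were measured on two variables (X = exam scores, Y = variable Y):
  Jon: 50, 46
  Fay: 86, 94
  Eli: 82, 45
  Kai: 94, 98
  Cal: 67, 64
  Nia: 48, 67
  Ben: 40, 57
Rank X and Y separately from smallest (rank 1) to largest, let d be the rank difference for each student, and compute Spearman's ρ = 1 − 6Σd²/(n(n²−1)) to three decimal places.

0.464

Ranks of variable 1: 3, 6, 5, 7, 4, 2, 1
Ranks of variable 2: 2, 6, 1, 7, 4, 5, 3
d = r₁ − r₂: 1, 0, 4, 0, 0, -3, -2
d²: 1, 0, 16, 0, 0, 9, 4; Σd² = 30
ρ = 1 − 6·30/(7·48) = 1 − 180/336 = 0.464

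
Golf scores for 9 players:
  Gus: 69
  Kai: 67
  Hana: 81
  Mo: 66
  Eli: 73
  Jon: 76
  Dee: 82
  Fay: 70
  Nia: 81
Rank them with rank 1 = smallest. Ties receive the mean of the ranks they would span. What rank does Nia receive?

7.5

Sorted (ascending): 66, 67, 69, 70, 73, 76, 81, 81, 82
The 2 values of 81 occupy positions 7–8 → average rank (7+8)/2 = 7.5.
Nia has value 81 → rank 7.5.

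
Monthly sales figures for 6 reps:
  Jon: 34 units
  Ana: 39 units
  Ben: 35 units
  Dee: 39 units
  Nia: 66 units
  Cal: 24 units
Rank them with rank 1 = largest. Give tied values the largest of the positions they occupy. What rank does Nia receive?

Sorted (descending): 66, 39, 39, 35, 34, 24
The 2 values of 39 occupy positions 2–3 → each gets rank 3.
Nia has value 66 units → rank 1.

1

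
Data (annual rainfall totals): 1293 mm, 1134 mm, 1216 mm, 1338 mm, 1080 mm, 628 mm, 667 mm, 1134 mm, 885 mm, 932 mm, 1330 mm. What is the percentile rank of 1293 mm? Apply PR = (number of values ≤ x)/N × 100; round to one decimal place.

81.8

N = 11.
Strictly below 1293: 8. Equal to 1293: 1.
PR = 9/11 × 100 = 81.8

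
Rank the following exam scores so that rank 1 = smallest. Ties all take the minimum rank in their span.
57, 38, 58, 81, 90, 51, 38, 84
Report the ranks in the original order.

Sorted (ascending): 38, 38, 51, 57, 58, 81, 84, 90
The 2 values of 38 occupy positions 1–2 → each gets rank 1.

4, 1, 5, 6, 8, 3, 1, 7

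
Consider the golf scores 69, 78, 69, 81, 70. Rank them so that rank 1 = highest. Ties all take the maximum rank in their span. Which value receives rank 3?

70

Sorted (descending): 81, 78, 70, 69, 69
The 2 values of 69 occupy positions 4–5 → each gets rank 5.
Rank 3 → value 70.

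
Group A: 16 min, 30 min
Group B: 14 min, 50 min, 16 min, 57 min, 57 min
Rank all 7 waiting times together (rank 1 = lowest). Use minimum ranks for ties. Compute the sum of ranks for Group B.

Sorted (ascending): 14, 16, 16, 30, 50, 57, 57
The 2 values of 16 occupy positions 2–3 → each gets rank 2.
The 2 values of 57 occupy positions 6–7 → each gets rank 6.
Group B values → pooled ranks: 14→1, 50→5, 16→2, 57→6, 57→6
Rank sum = 1 + 5 + 2 + 6 + 6 = 20

20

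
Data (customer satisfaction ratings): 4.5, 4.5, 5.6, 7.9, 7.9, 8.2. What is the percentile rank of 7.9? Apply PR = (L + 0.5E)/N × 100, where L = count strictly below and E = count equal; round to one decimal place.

66.7

N = 6.
Strictly below 7.9: 3. Equal to 7.9: 2.
PR = (3 + 0.5·2)/6 × 100 = 66.7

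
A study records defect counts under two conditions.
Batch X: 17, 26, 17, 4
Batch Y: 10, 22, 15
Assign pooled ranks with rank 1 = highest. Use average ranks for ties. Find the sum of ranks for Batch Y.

13

Sorted (descending): 26, 22, 17, 17, 15, 10, 4
The 2 values of 17 occupy positions 3–4 → average rank (3+4)/2 = 3.5.
Batch Y values → pooled ranks: 10→6, 22→2, 15→5
Rank sum = 6 + 2 + 5 = 13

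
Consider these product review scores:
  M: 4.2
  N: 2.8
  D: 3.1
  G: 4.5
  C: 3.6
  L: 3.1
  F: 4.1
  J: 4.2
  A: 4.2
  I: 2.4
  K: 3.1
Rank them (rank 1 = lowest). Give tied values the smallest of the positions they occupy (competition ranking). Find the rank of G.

11

Sorted (ascending): 2.4, 2.8, 3.1, 3.1, 3.1, 3.6, 4.1, 4.2, 4.2, 4.2, 4.5
The 3 values of 3.1 occupy positions 3–5 → each gets rank 3.
The 3 values of 4.2 occupy positions 8–10 → each gets rank 8.
G has value 4.5 → rank 11.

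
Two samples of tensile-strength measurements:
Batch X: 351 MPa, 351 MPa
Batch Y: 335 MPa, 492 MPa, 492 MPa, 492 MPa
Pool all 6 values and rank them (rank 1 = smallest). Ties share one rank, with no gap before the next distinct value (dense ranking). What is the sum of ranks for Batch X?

4

Sorted (ascending): 335, 351, 351, 492, 492, 492
The 2 values of 351 share dense rank 2.
The 3 values of 492 share dense rank 3.
Remaining distinct values take the next consecutive integers.
Batch X values → pooled ranks: 351→2, 351→2
Rank sum = 2 + 2 = 4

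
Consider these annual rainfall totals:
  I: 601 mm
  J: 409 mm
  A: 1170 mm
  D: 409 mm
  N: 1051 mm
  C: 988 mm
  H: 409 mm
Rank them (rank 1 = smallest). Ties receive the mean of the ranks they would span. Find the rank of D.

Sorted (ascending): 409, 409, 409, 601, 988, 1051, 1170
The 3 values of 409 occupy positions 1–3 → average rank 2.
D has value 409 mm → rank 2.

2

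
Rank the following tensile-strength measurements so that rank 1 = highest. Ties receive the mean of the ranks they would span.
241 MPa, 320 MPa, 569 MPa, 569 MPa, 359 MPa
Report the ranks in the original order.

5, 4, 1.5, 1.5, 3

Sorted (descending): 569, 569, 359, 320, 241
The 2 values of 569 occupy positions 1–2 → average rank (1+2)/2 = 1.5.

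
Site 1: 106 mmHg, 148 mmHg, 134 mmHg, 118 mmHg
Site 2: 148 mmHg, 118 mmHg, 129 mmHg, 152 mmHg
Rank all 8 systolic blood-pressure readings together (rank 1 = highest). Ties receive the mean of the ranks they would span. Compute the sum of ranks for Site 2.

15

Sorted (descending): 152, 148, 148, 134, 129, 118, 118, 106
The 2 values of 148 occupy positions 2–3 → average rank (2+3)/2 = 2.5.
The 2 values of 118 occupy positions 6–7 → average rank (6+7)/2 = 6.5.
Site 2 values → pooled ranks: 148→2.5, 118→6.5, 129→5, 152→1
Rank sum = 2.5 + 6.5 + 5 + 1 = 15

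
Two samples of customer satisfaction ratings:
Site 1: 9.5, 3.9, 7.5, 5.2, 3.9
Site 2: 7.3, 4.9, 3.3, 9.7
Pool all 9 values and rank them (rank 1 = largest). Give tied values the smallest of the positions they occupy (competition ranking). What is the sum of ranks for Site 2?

20

Sorted (descending): 9.7, 9.5, 7.5, 7.3, 5.2, 4.9, 3.9, 3.9, 3.3
The 2 values of 3.9 occupy positions 7–8 → each gets rank 7.
Site 2 values → pooled ranks: 7.3→4, 4.9→6, 3.3→9, 9.7→1
Rank sum = 4 + 6 + 9 + 1 = 20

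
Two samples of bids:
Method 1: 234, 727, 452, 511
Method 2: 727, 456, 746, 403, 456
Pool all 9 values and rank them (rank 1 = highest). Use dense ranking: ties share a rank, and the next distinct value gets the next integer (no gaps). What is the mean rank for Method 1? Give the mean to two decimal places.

Sorted (descending): 746, 727, 727, 511, 456, 456, 452, 403, 234
The 2 values of 727 share dense rank 2.
The 2 values of 456 share dense rank 4.
Remaining distinct values take the next consecutive integers.
Method 1 values → pooled ranks: 234→7, 727→2, 452→5, 511→3
Mean rank = (7 + 2 + 5 + 3) / 4 = 4.25

4.25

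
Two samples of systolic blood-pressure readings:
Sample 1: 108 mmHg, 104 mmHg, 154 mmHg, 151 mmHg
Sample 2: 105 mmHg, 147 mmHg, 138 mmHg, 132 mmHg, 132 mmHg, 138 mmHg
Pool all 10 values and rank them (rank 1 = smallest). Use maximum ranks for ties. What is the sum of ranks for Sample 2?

Sorted (ascending): 104, 105, 108, 132, 132, 138, 138, 147, 151, 154
The 2 values of 132 occupy positions 4–5 → each gets rank 5.
The 2 values of 138 occupy positions 6–7 → each gets rank 7.
Sample 2 values → pooled ranks: 105→2, 147→8, 138→7, 132→5, 132→5, 138→7
Rank sum = 2 + 8 + 7 + 5 + 5 + 7 = 34

34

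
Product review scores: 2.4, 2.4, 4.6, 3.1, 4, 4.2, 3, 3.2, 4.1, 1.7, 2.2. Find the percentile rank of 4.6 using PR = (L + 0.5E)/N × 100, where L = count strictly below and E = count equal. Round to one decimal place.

95.5

N = 11.
Strictly below 4.6: 10. Equal to 4.6: 1.
PR = (10 + 0.5·1)/11 × 100 = 95.5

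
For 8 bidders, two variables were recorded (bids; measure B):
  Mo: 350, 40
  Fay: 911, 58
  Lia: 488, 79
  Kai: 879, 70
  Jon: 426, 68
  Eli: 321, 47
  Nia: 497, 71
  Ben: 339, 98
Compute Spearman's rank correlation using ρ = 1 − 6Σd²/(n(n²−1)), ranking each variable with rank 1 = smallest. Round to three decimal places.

0.119

Ranks of variable 1: 3, 8, 5, 7, 4, 1, 6, 2
Ranks of variable 2: 1, 3, 7, 5, 4, 2, 6, 8
d = r₁ − r₂: 2, 5, -2, 2, 0, -1, 0, -6
d²: 4, 25, 4, 4, 0, 1, 0, 36; Σd² = 74
ρ = 1 − 6·74/(8·63) = 1 − 444/504 = 0.119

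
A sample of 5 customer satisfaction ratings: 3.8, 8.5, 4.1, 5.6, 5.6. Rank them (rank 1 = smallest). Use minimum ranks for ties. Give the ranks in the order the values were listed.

1, 5, 2, 3, 3

Sorted (ascending): 3.8, 4.1, 5.6, 5.6, 8.5
The 2 values of 5.6 occupy positions 3–4 → each gets rank 3.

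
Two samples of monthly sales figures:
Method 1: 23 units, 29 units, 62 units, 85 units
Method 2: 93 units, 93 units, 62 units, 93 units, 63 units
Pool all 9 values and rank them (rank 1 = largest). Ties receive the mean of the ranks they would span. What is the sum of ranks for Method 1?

Sorted (descending): 93, 93, 93, 85, 63, 62, 62, 29, 23
The 3 values of 93 occupy positions 1–3 → average rank 2.
The 2 values of 62 occupy positions 6–7 → average rank (6+7)/2 = 6.5.
Method 1 values → pooled ranks: 23→9, 29→8, 62→6.5, 85→4
Rank sum = 9 + 8 + 6.5 + 4 = 27.5

27.5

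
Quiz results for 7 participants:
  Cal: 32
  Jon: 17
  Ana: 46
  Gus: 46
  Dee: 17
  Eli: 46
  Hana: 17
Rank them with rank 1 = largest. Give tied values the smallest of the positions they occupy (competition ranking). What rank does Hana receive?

5

Sorted (descending): 46, 46, 46, 32, 17, 17, 17
The 3 values of 46 occupy positions 1–3 → each gets rank 1.
The 3 values of 17 occupy positions 5–7 → each gets rank 5.
Hana has value 17 → rank 5.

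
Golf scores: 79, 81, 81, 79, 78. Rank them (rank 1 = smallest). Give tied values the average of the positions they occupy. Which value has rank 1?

78

Sorted (ascending): 78, 79, 79, 81, 81
The 2 values of 79 occupy positions 2–3 → average rank (2+3)/2 = 2.5.
The 2 values of 81 occupy positions 4–5 → average rank (4+5)/2 = 4.5.
Rank 1 → value 78.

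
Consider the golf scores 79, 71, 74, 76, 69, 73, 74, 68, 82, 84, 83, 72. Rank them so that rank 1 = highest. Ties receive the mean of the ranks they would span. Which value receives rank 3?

82

Sorted (descending): 84, 83, 82, 79, 76, 74, 74, 73, 72, 71, 69, 68
The 2 values of 74 occupy positions 6–7 → average rank (6+7)/2 = 6.5.
Rank 3 → value 82.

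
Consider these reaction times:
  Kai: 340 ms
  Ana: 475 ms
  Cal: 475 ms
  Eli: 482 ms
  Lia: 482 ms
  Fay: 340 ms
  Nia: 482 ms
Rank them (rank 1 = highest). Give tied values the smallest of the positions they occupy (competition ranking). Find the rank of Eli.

1

Sorted (descending): 482, 482, 482, 475, 475, 340, 340
The 3 values of 482 occupy positions 1–3 → each gets rank 1.
The 2 values of 475 occupy positions 4–5 → each gets rank 4.
The 2 values of 340 occupy positions 6–7 → each gets rank 6.
Eli has value 482 ms → rank 1.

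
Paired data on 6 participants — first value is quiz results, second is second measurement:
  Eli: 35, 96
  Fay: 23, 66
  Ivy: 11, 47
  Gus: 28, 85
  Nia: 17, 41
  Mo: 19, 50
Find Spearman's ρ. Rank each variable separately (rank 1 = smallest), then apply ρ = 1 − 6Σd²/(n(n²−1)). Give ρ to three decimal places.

0.943

Ranks of variable 1: 6, 4, 1, 5, 2, 3
Ranks of variable 2: 6, 4, 2, 5, 1, 3
d = r₁ − r₂: 0, 0, -1, 0, 1, 0
d²: 0, 0, 1, 0, 1, 0; Σd² = 2
ρ = 1 − 6·2/(6·35) = 1 − 12/210 = 0.943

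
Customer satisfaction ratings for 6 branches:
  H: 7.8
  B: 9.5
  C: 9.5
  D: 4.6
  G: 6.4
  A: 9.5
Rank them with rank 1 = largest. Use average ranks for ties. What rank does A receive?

2

Sorted (descending): 9.5, 9.5, 9.5, 7.8, 6.4, 4.6
The 3 values of 9.5 occupy positions 1–3 → average rank 2.
A has value 9.5 → rank 2.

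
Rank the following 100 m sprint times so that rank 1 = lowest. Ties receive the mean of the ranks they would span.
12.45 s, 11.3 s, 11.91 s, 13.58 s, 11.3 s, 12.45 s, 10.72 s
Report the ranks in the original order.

5.5, 2.5, 4, 7, 2.5, 5.5, 1

Sorted (ascending): 10.72, 11.3, 11.3, 11.91, 12.45, 12.45, 13.58
The 2 values of 11.3 occupy positions 2–3 → average rank (2+3)/2 = 2.5.
The 2 values of 12.45 occupy positions 5–6 → average rank (5+6)/2 = 5.5.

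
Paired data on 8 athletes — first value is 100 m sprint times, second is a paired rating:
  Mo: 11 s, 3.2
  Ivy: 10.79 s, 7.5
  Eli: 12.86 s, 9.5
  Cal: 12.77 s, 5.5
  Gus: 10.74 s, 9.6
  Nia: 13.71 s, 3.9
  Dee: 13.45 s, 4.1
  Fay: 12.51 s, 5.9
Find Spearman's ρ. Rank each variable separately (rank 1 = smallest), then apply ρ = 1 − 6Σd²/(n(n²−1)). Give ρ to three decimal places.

Ranks of variable 1: 3, 2, 6, 5, 1, 8, 7, 4
Ranks of variable 2: 1, 6, 7, 4, 8, 2, 3, 5
d = r₁ − r₂: 2, -4, -1, 1, -7, 6, 4, -1
d²: 4, 16, 1, 1, 49, 36, 16, 1; Σd² = 124
ρ = 1 − 6·124/(8·63) = 1 − 744/504 = -0.476

-0.476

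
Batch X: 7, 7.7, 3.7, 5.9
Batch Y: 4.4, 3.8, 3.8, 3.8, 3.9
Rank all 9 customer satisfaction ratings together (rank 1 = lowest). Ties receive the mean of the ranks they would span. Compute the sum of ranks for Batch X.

Sorted (ascending): 3.7, 3.8, 3.8, 3.8, 3.9, 4.4, 5.9, 7, 7.7
The 3 values of 3.8 occupy positions 2–4 → average rank 3.
Batch X values → pooled ranks: 7→8, 7.7→9, 3.7→1, 5.9→7
Rank sum = 8 + 9 + 1 + 7 = 25

25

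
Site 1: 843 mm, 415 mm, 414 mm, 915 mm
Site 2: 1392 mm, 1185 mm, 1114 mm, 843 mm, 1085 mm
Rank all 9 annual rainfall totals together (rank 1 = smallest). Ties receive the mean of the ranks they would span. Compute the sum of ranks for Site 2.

Sorted (ascending): 414, 415, 843, 843, 915, 1085, 1114, 1185, 1392
The 2 values of 843 occupy positions 3–4 → average rank (3+4)/2 = 3.5.
Site 2 values → pooled ranks: 1392→9, 1185→8, 1114→7, 843→3.5, 1085→6
Rank sum = 9 + 8 + 7 + 3.5 + 6 = 33.5

33.5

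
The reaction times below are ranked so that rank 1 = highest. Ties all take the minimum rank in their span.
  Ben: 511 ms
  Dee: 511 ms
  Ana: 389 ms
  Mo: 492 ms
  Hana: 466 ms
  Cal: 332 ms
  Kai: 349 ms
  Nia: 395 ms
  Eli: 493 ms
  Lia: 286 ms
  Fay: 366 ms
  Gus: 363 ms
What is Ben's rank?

Sorted (descending): 511, 511, 493, 492, 466, 395, 389, 366, 363, 349, 332, 286
The 2 values of 511 occupy positions 1–2 → each gets rank 1.
Ben has value 511 ms → rank 1.

1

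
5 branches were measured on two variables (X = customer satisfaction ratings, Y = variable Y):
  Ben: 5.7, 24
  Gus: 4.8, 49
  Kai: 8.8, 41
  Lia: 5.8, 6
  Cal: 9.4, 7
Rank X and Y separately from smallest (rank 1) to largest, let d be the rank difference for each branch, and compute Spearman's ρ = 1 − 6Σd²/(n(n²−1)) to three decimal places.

-0.500

Ranks of variable 1: 2, 1, 4, 3, 5
Ranks of variable 2: 3, 5, 4, 1, 2
d = r₁ − r₂: -1, -4, 0, 2, 3
d²: 1, 16, 0, 4, 9; Σd² = 30
ρ = 1 − 6·30/(5·24) = 1 − 180/120 = -0.500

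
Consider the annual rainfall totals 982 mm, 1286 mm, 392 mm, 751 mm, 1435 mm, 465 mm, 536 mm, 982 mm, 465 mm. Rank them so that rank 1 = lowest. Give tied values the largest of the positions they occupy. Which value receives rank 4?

536

Sorted (ascending): 392, 465, 465, 536, 751, 982, 982, 1286, 1435
The 2 values of 465 occupy positions 2–3 → each gets rank 3.
The 2 values of 982 occupy positions 6–7 → each gets rank 7.
Rank 4 → value 536.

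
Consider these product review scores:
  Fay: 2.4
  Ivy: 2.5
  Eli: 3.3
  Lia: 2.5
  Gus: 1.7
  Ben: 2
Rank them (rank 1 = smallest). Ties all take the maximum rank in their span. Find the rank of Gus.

1

Sorted (ascending): 1.7, 2, 2.4, 2.5, 2.5, 3.3
The 2 values of 2.5 occupy positions 4–5 → each gets rank 5.
Gus has value 1.7 → rank 1.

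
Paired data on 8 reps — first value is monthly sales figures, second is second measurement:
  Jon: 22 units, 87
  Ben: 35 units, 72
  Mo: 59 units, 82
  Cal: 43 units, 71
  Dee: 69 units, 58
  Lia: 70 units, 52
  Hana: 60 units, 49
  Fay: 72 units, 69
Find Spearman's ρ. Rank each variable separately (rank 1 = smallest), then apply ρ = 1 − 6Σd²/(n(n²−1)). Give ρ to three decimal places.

-0.714

Ranks of variable 1: 1, 2, 4, 3, 6, 7, 5, 8
Ranks of variable 2: 8, 6, 7, 5, 3, 2, 1, 4
d = r₁ − r₂: -7, -4, -3, -2, 3, 5, 4, 4
d²: 49, 16, 9, 4, 9, 25, 16, 16; Σd² = 144
ρ = 1 − 6·144/(8·63) = 1 − 864/504 = -0.714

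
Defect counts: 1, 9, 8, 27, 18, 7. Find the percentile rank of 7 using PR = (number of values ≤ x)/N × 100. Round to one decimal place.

33.3

N = 6.
Strictly below 7: 1. Equal to 7: 1.
PR = 2/6 × 100 = 33.3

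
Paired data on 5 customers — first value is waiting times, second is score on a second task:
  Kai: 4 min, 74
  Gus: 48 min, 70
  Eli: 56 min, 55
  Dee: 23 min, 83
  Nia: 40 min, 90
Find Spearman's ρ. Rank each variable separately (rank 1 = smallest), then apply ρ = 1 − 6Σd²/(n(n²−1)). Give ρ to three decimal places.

-0.600

Ranks of variable 1: 1, 4, 5, 2, 3
Ranks of variable 2: 3, 2, 1, 4, 5
d = r₁ − r₂: -2, 2, 4, -2, -2
d²: 4, 4, 16, 4, 4; Σd² = 32
ρ = 1 − 6·32/(5·24) = 1 − 192/120 = -0.600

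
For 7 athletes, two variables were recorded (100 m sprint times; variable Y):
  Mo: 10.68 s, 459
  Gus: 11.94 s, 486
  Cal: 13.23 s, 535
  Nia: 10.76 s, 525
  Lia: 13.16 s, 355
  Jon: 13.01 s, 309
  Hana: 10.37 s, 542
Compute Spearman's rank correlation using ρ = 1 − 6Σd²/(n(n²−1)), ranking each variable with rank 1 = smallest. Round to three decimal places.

Ranks of variable 1: 2, 4, 7, 3, 6, 5, 1
Ranks of variable 2: 3, 4, 6, 5, 2, 1, 7
d = r₁ − r₂: -1, 0, 1, -2, 4, 4, -6
d²: 1, 0, 1, 4, 16, 16, 36; Σd² = 74
ρ = 1 − 6·74/(7·48) = 1 − 444/336 = -0.321

-0.321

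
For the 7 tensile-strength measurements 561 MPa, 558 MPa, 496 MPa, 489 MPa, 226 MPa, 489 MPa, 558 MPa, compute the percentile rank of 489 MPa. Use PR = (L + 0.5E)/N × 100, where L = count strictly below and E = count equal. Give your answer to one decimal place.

N = 7.
Strictly below 489: 1. Equal to 489: 2.
PR = (1 + 0.5·2)/7 × 100 = 28.6

28.6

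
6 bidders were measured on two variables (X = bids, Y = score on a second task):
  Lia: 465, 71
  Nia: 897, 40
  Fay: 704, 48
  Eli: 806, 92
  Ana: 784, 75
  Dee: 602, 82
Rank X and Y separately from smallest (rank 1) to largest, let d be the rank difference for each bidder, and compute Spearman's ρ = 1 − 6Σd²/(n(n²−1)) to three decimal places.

Ranks of variable 1: 1, 6, 3, 5, 4, 2
Ranks of variable 2: 3, 1, 2, 6, 4, 5
d = r₁ − r₂: -2, 5, 1, -1, 0, -3
d²: 4, 25, 1, 1, 0, 9; Σd² = 40
ρ = 1 − 6·40/(6·35) = 1 − 240/210 = -0.143

-0.143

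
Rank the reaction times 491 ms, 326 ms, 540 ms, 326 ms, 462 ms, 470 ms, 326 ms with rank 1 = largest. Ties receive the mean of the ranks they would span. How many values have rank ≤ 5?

Sorted (descending): 540, 491, 470, 462, 326, 326, 326
The 3 values of 326 occupy positions 5–7 → average rank 6.
Ranks ≤ 5: {1, 2, 3, 4} → 4 values.

4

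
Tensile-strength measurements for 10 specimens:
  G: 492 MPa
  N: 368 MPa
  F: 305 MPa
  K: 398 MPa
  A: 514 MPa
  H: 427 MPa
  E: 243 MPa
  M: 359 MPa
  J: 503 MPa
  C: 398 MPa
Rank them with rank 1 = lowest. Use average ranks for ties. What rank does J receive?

Sorted (ascending): 243, 305, 359, 368, 398, 398, 427, 492, 503, 514
The 2 values of 398 occupy positions 5–6 → average rank (5+6)/2 = 5.5.
J has value 503 MPa → rank 9.

9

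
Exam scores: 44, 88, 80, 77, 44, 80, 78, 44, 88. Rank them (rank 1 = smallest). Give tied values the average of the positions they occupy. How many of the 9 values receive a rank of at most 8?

Sorted (ascending): 44, 44, 44, 77, 78, 80, 80, 88, 88
The 3 values of 44 occupy positions 1–3 → average rank 2.
The 2 values of 80 occupy positions 6–7 → average rank (6+7)/2 = 6.5.
The 2 values of 88 occupy positions 8–9 → average rank (8+9)/2 = 8.5.
Ranks ≤ 8: {2, 2, 2, 4, 5, 6.5, 6.5} → 7 values.

7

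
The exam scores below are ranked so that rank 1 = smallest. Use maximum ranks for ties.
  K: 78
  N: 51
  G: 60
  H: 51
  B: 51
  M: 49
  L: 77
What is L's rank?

Sorted (ascending): 49, 51, 51, 51, 60, 77, 78
The 3 values of 51 occupy positions 2–4 → each gets rank 4.
L has value 77 → rank 6.

6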